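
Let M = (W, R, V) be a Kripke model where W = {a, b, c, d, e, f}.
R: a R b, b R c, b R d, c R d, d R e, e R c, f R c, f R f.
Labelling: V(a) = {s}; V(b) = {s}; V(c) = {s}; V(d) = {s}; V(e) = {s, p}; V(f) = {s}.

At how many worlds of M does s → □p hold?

Let φ = s → □p. Evaluate φ at each world:
  a (successors {b}): φ is false.
  b (successors {c, d}): φ is false.
  c (successors {d}): φ is false.
  d (successors {e}): φ is true.
  e (successors {c}): φ is false.
  f (successors {c, f}): φ is false.
For instance, at d:
  At d: s is true, □p is true, so s → □p is true.
    At d: □p requires p at every successor {e}.
      At e: p is true.
    So □p is true at d.
Satisfying worlds: {d}

1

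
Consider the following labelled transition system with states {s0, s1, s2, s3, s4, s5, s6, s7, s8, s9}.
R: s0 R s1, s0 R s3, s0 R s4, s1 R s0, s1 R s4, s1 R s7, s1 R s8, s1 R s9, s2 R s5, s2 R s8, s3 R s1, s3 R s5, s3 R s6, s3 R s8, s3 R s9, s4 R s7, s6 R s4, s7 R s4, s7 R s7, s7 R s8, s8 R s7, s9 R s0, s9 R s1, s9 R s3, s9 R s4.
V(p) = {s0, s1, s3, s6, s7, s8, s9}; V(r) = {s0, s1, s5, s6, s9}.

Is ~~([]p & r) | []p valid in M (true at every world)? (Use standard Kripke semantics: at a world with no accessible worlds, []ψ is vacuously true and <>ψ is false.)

Let φ = ~~([]p & r) | []p. Evaluate φ at each world:
  s0 (successors {s1, s3, s4}): φ is false.
  s1 (successors {s0, s4, s7, s8, s9}): φ is false.
  s2 (successors {s5, s8}): φ is false.
  s3 (successors {s1, s5, s6, s8, s9}): φ is false.
  s4 (successors {s7}): φ is true.
  s5 (successors ∅): φ is true.
  s6 (successors {s4}): φ is false.
  s7 (successors {s4, s7, s8}): φ is false.
  s8 (successors {s7}): φ is true.
  s9 (successors {s0, s1, s3, s4}): φ is false.
Detail at s0 (counterexample):
  At s0: ~~([]p & r) is false, []p is false, so ~~([]p & r) | []p is false.
    At s0: ~([]p & r) is true, so ~~([]p & r) is false.
      At s0: []p & r is false, so ~([]p & r) is true.
    At s0: []p requires p at every successor {s1, s3, s4}.
      p fails at s4, so []p is false at s0.

No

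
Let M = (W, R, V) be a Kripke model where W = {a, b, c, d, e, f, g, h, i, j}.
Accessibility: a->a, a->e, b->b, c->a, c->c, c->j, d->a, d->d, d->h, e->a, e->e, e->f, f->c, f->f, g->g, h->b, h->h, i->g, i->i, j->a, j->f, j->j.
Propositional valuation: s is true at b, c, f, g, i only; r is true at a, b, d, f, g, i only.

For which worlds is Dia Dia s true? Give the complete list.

Recall that Dia ψ holds at a world iff ψ holds at some accessible world.
Let φ = Dia Dia s. Evaluate φ at each world:
  a (successors {a, e}): φ is true.
  b (successors {b}): φ is true.
  c (successors {a, c, j}): φ is true.
  d (successors {a, d, h}): φ is true.
  e (successors {a, e, f}): φ is true.
  f (successors {c, f}): φ is true.
  g (successors {g}): φ is true.
  h (successors {b, h}): φ is true.
  i (successors {g, i}): φ is true.
  j (successors {a, f, j}): φ is true.
For instance, at b:
  At b: Dia Dia s requires Dia s at some successor in {b}.
    Dia s holds at b, so Dia Dia s is true at b.
      At b: Dia s requires s at some successor in {b}.
        s holds at b, so Dia s is true at b.
Satisfying worlds: {a, b, c, d, e, f, g, h, i, j}

a, b, c, d, e, f, g, h, i, j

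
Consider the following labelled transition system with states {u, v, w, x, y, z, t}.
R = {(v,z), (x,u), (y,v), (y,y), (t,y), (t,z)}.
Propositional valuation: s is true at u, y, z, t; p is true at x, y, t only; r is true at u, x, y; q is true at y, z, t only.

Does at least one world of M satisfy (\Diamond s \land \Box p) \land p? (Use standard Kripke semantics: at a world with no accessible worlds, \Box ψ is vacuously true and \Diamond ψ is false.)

No

Let φ = (\Diamond s \land \Box p) \land p. Evaluate φ at each world:
  u (successors ∅): φ is false.
  v (successors {z}): φ is false.
  w (successors ∅): φ is false.
  x (successors {u}): φ is false.
  y (successors {v, y}): φ is false.
  z (successors ∅): φ is false.
  t (successors {y, z}): φ is false.
For instance, at x:
  At x: \Diamond s \land \Box p is false, p is true, so (\Diamond s \land \Box p) \land p is false.
    At x: \Diamond s is true, \Box p is false, so \Diamond s \land \Box p is false.
      At x: \Diamond s requires s at some successor in {u}.
        s holds at u, so \Diamond s is true at x.
      At x: \Box p requires p at every successor {u}.
        p fails at u, so \Box p is false at x.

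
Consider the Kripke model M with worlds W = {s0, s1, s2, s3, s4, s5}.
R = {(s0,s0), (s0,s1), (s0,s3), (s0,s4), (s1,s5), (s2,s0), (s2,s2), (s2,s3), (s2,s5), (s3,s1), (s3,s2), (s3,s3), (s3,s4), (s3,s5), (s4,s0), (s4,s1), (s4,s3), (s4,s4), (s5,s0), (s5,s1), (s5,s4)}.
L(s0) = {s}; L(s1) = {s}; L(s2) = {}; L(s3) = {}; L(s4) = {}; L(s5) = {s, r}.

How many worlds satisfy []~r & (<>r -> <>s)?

Let φ = []~r & (<>r -> <>s). Evaluate φ at each world:
  s0 (successors {s0, s1, s3, s4}): φ is true.
  s1 (successors {s5}): φ is false.
  s2 (successors {s0, s2, s3, s5}): φ is false.
  s3 (successors {s1, s2, s3, s4, s5}): φ is false.
  s4 (successors {s0, s1, s3, s4}): φ is true.
  s5 (successors {s0, s1, s4}): φ is true.
For instance, at s0:
  At s0: []~r is true, <>r -> <>s is true, so []~r & (<>r -> <>s) is true.
    At s0: []~r requires ~r at every successor {s0, s1, s3, s4}.
      At s0: ~r is true.
      At s1: ~r is true.
      At s3: ~r is true.
      At s4: ~r is true.
    So []~r is true at s0.
    At s0: <>r is false, <>s is true, so <>r -> <>s is true.
      At s0: <>r requires r at some successor in {s0, s1, s3, s4}.
        At s0: r is false.
        At s1: r is false.
        At s3: r is false.
        At s4: r is false.
      So <>r is false at s0.
      At s0: <>s requires s at some successor in {s0, s1, s3, s4}.
        s holds at s0, so <>s is true at s0.
Satisfying worlds: {s0, s4, s5}

3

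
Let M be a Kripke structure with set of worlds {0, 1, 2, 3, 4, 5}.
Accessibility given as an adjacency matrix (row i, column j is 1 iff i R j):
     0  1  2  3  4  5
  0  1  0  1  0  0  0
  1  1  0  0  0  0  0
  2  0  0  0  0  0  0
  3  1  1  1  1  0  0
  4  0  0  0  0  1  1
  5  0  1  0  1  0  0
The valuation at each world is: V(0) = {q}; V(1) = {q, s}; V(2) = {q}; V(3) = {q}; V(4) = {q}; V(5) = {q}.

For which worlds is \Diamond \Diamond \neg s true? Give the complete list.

0, 1, 3, 4, 5

Recall that \Diamond ψ holds at a world iff ψ holds at some accessible world.
Let φ = \Diamond \Diamond \neg s. Evaluate φ at each world:
  0 (successors {0, 2}): φ is true.
  1 (successors {0}): φ is true.
  2 (successors ∅): φ is false.
  3 (successors {0, 1, 2, 3}): φ is true.
  4 (successors {4, 5}): φ is true.
  5 (successors {1, 3}): φ is true.
For instance, at 5:
  At 5: \Diamond \Diamond \neg s requires \Diamond \neg s at some successor in {1, 3}.
    \Diamond \neg s holds at 1, so \Diamond \Diamond \neg s is true at 5.
      At 1: \Diamond \neg s requires \neg s at some successor in {0}.
        \neg s holds at 0, so \Diamond \neg s is true at 1.
Satisfying worlds: {0, 1, 3, 4, 5}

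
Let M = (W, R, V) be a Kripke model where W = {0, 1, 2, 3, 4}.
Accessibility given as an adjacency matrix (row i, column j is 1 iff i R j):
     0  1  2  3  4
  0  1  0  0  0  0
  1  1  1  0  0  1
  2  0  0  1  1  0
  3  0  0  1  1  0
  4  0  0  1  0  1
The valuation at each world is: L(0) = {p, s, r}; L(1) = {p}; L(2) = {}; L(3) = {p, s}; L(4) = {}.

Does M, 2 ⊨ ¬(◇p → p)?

At 2: ◇p → p is false, so ¬(◇p → p) is true.
  At 2: ◇p is true, p is false, so ◇p → p is false.
    At 2: ◇p requires p at some successor in {2, 3}.
      p holds at 3, so ◇p is true at 2.

Yes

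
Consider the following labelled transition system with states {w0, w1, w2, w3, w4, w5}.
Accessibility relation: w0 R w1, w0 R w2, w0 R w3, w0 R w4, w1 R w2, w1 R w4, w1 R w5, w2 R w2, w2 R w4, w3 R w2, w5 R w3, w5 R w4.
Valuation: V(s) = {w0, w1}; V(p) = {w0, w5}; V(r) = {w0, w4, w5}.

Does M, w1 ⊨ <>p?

Yes

At w1: <>p requires p at some successor in {w2, w4, w5}.
  p holds at w5, so <>p is true at w1.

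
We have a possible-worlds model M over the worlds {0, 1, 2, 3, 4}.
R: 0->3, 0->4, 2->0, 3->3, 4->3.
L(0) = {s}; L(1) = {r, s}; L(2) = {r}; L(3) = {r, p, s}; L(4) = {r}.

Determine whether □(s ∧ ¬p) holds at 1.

At 1: no accessible worlds, so □(s ∧ ¬p) holds vacuously.

Yes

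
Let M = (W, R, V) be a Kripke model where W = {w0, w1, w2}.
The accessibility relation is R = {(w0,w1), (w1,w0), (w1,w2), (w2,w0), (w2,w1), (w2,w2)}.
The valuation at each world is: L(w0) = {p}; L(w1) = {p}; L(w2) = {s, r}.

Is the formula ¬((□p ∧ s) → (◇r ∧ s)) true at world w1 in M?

At w1: (□p ∧ s) → (◇r ∧ s) is true, so ¬((□p ∧ s) → (◇r ∧ s)) is false.
  At w1: □p ∧ s is false, ◇r ∧ s is false, so (□p ∧ s) → (◇r ∧ s) is true.
    At w1: □p is false, s is false, so □p ∧ s is false.
      At w1: □p requires p at every successor {w0, w2}.
        p fails at w2, so □p is false at w1.
    At w1: ◇r is true, s is false, so ◇r ∧ s is false.
      At w1: ◇r requires r at some successor in {w0, w2}.
        r holds at w2, so ◇r is true at w1.

No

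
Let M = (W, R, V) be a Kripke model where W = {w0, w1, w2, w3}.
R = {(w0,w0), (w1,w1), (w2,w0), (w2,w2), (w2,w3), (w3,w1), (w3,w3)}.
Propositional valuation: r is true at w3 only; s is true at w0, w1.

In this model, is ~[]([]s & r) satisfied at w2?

Yes

At w2: []([]s & r) is false, so ~[]([]s & r) is true.
  At w2: []([]s & r) requires []s & r at every successor {w0, w2, w3}.
    []s & r fails at w0, so []([]s & r) is false at w2.
      At w0: []s is true, r is false, so []s & r is false.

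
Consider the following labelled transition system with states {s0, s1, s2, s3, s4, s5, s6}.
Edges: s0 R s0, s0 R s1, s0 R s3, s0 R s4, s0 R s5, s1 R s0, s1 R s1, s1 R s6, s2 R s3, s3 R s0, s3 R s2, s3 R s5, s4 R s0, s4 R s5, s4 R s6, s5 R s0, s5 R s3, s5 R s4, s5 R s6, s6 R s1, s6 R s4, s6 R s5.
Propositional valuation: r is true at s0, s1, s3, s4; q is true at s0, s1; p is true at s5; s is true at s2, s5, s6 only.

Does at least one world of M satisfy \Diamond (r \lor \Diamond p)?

Yes

Recall that \Diamond ψ holds at a world iff ψ holds at some accessible world.
Let φ = \Diamond (r \lor \Diamond p). Evaluate φ at each world:
  s0 (successors {s0, s1, s3, s4, s5}): φ is true.
  s1 (successors {s0, s1, s6}): φ is true.
  s2 (successors {s3}): φ is true.
  s3 (successors {s0, s2, s5}): φ is true.
  s4 (successors {s0, s5, s6}): φ is true.
  s5 (successors {s0, s3, s4, s6}): φ is true.
  s6 (successors {s1, s4, s5}): φ is true.
Detail at s0 (witness):
  At s0: \Diamond (r \lor \Diamond p) requires r \lor \Diamond p at some successor in {s0, s1, s3, s4, s5}.
    r \lor \Diamond p holds at s0, so \Diamond (r \lor \Diamond p) is true at s0.
      At s0: r is true, \Diamond p is true, so r \lor \Diamond p is true.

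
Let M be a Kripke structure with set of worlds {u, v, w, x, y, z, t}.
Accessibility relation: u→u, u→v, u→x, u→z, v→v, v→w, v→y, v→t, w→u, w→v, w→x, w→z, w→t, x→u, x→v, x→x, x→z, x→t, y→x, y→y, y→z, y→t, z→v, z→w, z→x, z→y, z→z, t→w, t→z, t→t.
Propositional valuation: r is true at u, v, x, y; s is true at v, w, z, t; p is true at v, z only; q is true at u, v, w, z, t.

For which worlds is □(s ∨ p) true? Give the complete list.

Let φ = □(s ∨ p). Evaluate φ at each world:
  u (successors {u, v, x, z}): φ is false.
  v (successors {v, w, y, t}): φ is false.
  w (successors {u, v, x, z, t}): φ is false.
  x (successors {u, v, x, z, t}): φ is false.
  y (successors {x, y, z, t}): φ is false.
  z (successors {v, w, x, y, z}): φ is false.
  t (successors {w, z, t}): φ is true.
For instance, at z:
  At z: □(s ∨ p) requires s ∨ p at every successor {v, w, x, y, z}.
    s ∨ p fails at x, so □(s ∨ p) is false at z.
Satisfying worlds: {t}

t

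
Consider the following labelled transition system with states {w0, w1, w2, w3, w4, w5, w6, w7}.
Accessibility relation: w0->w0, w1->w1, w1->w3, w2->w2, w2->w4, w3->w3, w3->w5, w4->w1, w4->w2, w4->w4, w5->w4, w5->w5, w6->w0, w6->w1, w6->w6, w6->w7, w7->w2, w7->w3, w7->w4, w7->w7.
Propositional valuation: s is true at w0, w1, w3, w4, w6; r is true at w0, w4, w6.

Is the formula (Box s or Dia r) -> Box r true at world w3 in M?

At w3: Box s or Dia r is false, Box r is false, so (Box s or Dia r) -> Box r is true.
  At w3: Box s is false, Dia r is false, so Box s or Dia r is false.
    At w3: Box s requires s at every successor {w3, w5}.
      s fails at w5, so Box s is false at w3.
    At w3: Dia r requires r at some successor in {w3, w5}.
      At w3: r is false.
      At w5: r is false.
    So Dia r is false at w3.
  At w3: Box r requires r at every successor {w3, w5}.
    r fails at w3, so Box r is false at w3.

Yes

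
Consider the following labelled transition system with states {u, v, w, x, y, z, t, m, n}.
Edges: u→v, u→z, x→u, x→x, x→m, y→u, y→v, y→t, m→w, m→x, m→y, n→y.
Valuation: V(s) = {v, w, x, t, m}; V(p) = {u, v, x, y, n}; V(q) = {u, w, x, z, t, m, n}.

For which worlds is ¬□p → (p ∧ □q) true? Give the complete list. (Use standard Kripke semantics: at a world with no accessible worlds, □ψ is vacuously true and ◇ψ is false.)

Let φ = ¬□p → (p ∧ □q). Evaluate φ at each world:
  u (successors {v, z}): φ is false.
  v (successors ∅): φ is true.
  w (successors ∅): φ is true.
  x (successors {u, x, m}): φ is true.
  y (successors {u, v, t}): φ is false.
  z (successors ∅): φ is true.
  t (successors ∅): φ is true.
  m (successors {w, x, y}): φ is false.
  n (successors {y}): φ is true.
For instance, at m:
  At m: ¬□p is true, p ∧ □q is false, so ¬□p → (p ∧ □q) is false.
    At m: □p is false, so ¬□p is true.
      At m: □p requires p at every successor {w, x, y}.
        p fails at w, so □p is false at m.
    At m: p is false, □q is false, so p ∧ □q is false.
      At m: □q requires q at every successor {w, x, y}.
        q fails at y, so □q is false at m.
Satisfying worlds: {v, w, x, z, t, n}

v, w, x, z, t, n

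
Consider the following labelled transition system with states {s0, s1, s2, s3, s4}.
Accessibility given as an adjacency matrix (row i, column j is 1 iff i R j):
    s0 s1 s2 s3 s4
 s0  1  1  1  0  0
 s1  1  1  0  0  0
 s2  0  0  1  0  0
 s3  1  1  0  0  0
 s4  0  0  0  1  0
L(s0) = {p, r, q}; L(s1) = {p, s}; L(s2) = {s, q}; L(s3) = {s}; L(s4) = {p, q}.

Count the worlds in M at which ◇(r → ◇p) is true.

5

Let φ = ◇(r → ◇p). Evaluate φ at each world:
  s0 (successors {s0, s1, s2}): φ is true.
  s1 (successors {s0, s1}): φ is true.
  s2 (successors {s2}): φ is true.
  s3 (successors {s0, s1}): φ is true.
  s4 (successors {s3}): φ is true.
For instance, at s1:
  At s1: ◇(r → ◇p) requires r → ◇p at some successor in {s0, s1}.
    r → ◇p holds at s0, so ◇(r → ◇p) is true at s1.
      At s0: r is true, ◇p is true, so r → ◇p is true.
Satisfying worlds: {s0, s1, s2, s3, s4}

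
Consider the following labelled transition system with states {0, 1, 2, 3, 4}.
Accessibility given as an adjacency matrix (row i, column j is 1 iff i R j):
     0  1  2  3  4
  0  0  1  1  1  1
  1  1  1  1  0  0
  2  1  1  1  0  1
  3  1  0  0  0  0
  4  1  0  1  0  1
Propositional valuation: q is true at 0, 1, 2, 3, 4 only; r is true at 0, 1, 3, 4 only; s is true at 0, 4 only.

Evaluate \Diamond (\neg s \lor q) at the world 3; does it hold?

Recall that \Diamond ψ holds at a world iff ψ holds at some accessible world.
At 3: \Diamond (\neg s \lor q) requires \neg s \lor q at some successor in {0}.
  \neg s \lor q holds at 0, so \Diamond (\neg s \lor q) is true at 3.

Yes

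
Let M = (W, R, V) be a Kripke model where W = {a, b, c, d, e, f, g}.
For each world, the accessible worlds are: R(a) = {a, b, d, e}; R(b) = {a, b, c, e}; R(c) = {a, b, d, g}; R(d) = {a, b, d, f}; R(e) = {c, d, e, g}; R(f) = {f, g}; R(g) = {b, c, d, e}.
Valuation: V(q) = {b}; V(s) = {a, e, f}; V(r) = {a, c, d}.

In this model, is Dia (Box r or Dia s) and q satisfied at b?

Yes

Recall that Box ψ holds at a world iff ψ holds at every accessible world, and Dia ψ holds iff ψ holds at some accessible world.
At b: Dia (Box r or Dia s) is true, q is true, so Dia (Box r or Dia s) and q is true.
  At b: Dia (Box r or Dia s) requires Box r or Dia s at some successor in {a, b, c, e}.
    Box r or Dia s holds at a, so Dia (Box r or Dia s) is true at b.
      At a: Box r is false, Dia s is true, so Box r or Dia s is true.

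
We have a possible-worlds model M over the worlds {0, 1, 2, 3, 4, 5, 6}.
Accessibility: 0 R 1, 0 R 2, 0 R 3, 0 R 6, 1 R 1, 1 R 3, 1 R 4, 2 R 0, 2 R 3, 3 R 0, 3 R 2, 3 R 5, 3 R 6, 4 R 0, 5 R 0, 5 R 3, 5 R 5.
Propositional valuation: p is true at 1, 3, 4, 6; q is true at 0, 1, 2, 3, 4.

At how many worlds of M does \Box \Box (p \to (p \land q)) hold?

Let φ = \Box \Box (p \to (p \land q)). Evaluate φ at each world:
  0 (successors {1, 2, 3, 6}): φ is false.
  1 (successors {1, 3, 4}): φ is false.
  2 (successors {0, 3}): φ is false.
  3 (successors {0, 2, 5, 6}): φ is false.
  4 (successors {0}): φ is false.
  5 (successors {0, 3, 5}): φ is false.
  6 (successors ∅): φ is true.
For instance, at 0:
  At 0: \Box \Box (p \to (p \land q)) requires \Box (p \to (p \land q)) at every successor {1, 2, 3, 6}.
    \Box (p \to (p \land q)) fails at 3, so \Box \Box (p \to (p \land q)) is false at 0.
      At 3: \Box (p \to (p \land q)) requires p \to (p \land q) at every successor {0, 2, 5, 6}.
        p \to (p \land q) fails at 6, so \Box (p \to (p \land q)) is false at 3.
Satisfying worlds: {6}

1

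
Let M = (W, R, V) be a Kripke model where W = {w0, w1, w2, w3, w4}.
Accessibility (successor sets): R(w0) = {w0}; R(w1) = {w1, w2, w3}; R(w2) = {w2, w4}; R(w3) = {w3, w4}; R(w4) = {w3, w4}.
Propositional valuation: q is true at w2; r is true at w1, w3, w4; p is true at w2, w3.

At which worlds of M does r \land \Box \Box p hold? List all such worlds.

Let φ = r \land \Box \Box p. Evaluate φ at each world:
  w0 (successors {w0}): φ is false.
  w1 (successors {w1, w2, w3}): φ is false.
  w2 (successors {w2, w4}): φ is false.
  w3 (successors {w3, w4}): φ is false.
  w4 (successors {w3, w4}): φ is false.
For instance, at w3:
  At w3: r is true, \Box \Box p is false, so r \land \Box \Box p is false.
    At w3: \Box \Box p requires \Box p at every successor {w3, w4}.
      \Box p fails at w3, so \Box \Box p is false at w3.
Satisfying worlds: none.

none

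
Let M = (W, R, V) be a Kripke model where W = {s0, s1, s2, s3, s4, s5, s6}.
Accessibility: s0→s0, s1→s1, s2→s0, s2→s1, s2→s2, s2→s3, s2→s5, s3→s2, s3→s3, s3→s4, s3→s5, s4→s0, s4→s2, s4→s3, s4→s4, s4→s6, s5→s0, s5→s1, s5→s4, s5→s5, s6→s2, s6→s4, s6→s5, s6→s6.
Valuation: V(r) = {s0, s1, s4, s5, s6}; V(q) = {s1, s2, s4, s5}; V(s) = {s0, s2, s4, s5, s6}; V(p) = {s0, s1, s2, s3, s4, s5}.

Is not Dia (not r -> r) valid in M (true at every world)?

No

Let φ = not Dia (not r -> r). Evaluate φ at each world:
  s0 (successors {s0}): φ is false.
  s1 (successors {s1}): φ is false.
  s2 (successors {s0, s1, s2, s3, s5}): φ is false.
  s3 (successors {s2, s3, s4, s5}): φ is false.
  s4 (successors {s0, s2, s3, s4, s6}): φ is false.
  s5 (successors {s0, s1, s4, s5}): φ is false.
  s6 (successors {s2, s4, s5, s6}): φ is false.
Detail at s0 (counterexample):
  At s0: Dia (not r -> r) is true, so not Dia (not r -> r) is false.
    At s0: Dia (not r -> r) requires not r -> r at some successor in {s0}.
      not r -> r holds at s0, so Dia (not r -> r) is true at s0.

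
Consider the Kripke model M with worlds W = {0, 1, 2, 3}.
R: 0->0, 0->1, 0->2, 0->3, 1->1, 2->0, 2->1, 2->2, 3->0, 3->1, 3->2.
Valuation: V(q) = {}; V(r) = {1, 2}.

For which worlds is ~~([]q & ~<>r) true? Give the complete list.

none

Let φ = ~~([]q & ~<>r). Evaluate φ at each world:
  0 (successors {0, 1, 2, 3}): φ is false.
  1 (successors {1}): φ is false.
  2 (successors {0, 1, 2}): φ is false.
  3 (successors {0, 1, 2}): φ is false.
For instance, at 3:
  At 3: ~([]q & ~<>r) is true, so ~~([]q & ~<>r) is false.
    At 3: []q & ~<>r is false, so ~([]q & ~<>r) is true.
      At 3: []q is false, ~<>r is false, so []q & ~<>r is false.
Satisfying worlds: none.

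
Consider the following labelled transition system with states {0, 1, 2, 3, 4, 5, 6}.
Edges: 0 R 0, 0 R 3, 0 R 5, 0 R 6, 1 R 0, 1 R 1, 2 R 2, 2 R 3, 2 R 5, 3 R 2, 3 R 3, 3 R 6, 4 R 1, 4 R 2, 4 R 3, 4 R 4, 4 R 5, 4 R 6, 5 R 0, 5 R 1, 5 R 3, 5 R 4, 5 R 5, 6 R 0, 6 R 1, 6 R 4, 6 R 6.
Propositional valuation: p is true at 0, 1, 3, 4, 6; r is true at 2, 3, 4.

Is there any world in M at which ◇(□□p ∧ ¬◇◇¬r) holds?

Let φ = ◇(□□p ∧ ¬◇◇¬r). Evaluate φ at each world:
  0 (successors {0, 3, 5, 6}): φ is false.
  1 (successors {0, 1}): φ is false.
  2 (successors {2, 3, 5}): φ is false.
  3 (successors {2, 3, 6}): φ is false.
  4 (successors {1, 2, 3, 4, 5, 6}): φ is false.
  5 (successors {0, 1, 3, 4, 5}): φ is false.
  6 (successors {0, 1, 4, 6}): φ is false.
For instance, at 0:
  At 0: ◇(□□p ∧ ¬◇◇¬r) requires □□p ∧ ¬◇◇¬r at some successor in {0, 3, 5, 6}.
    At 0: □□p ∧ ¬◇◇¬r is false.
    At 3: □□p ∧ ¬◇◇¬r is false.
    At 5: □□p ∧ ¬◇◇¬r is false.
    At 6: □□p ∧ ¬◇◇¬r is false.
  So ◇(□□p ∧ ¬◇◇¬r) is false at 0.

No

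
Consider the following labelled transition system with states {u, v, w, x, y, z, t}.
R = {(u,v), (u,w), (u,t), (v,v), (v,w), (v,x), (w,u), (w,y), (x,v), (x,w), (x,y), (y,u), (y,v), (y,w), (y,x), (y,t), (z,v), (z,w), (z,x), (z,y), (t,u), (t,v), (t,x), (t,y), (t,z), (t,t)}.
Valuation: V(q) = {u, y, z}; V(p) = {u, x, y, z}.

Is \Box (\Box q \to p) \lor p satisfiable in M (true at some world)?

Yes

Let φ = \Box (\Box q \to p) \lor p. Evaluate φ at each world:
  u (successors {v, w, t}): φ is true.
  v (successors {v, w, x}): φ is false.
  w (successors {u, y}): φ is true.
  x (successors {v, w, y}): φ is true.
  y (successors {u, v, w, x, t}): φ is true.
  z (successors {v, w, x, y}): φ is true.
  t (successors {u, v, x, y, z, t}): φ is true.
Detail at u (witness):
  At u: \Box (\Box q \to p) is false, p is true, so \Box (\Box q \to p) \lor p is true.
    At u: \Box (\Box q \to p) requires \Box q \to p at every successor {v, w, t}.
      \Box q \to p fails at w, so \Box (\Box q \to p) is false at u.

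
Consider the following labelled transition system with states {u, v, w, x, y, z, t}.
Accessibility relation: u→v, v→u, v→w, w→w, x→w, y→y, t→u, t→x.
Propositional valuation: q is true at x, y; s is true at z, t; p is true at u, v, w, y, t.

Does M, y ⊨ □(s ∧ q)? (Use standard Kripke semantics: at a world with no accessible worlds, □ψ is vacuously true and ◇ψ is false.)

At y: □(s ∧ q) requires s ∧ q at every successor {y}.
  s ∧ q fails at y, so □(s ∧ q) is false at y.

No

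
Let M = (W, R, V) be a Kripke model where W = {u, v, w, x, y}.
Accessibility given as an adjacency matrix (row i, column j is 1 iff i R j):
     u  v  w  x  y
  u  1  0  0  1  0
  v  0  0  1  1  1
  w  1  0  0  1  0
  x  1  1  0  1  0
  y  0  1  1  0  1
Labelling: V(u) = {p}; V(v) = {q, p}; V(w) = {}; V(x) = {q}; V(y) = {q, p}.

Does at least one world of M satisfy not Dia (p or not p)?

Let φ = not Dia (p or not p). Evaluate φ at each world:
  u (successors {u, x}): φ is false.
  v (successors {w, x, y}): φ is false.
  w (successors {u, x}): φ is false.
  x (successors {u, v, x}): φ is false.
  y (successors {v, w, y}): φ is false.
For instance, at u:
  At u: Dia (p or not p) is true, so not Dia (p or not p) is false.
    At u: Dia (p or not p) requires p or not p at some successor in {u, x}.
      p or not p holds at u, so Dia (p or not p) is true at u.

No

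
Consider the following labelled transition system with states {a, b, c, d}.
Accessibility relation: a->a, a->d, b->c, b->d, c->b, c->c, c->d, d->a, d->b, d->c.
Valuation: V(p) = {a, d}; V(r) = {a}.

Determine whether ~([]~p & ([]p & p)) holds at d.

Yes

Recall that []ψ holds at a world iff ψ holds at every accessible world, and <>ψ holds iff ψ holds at some accessible world.
At d: []~p & ([]p & p) is false, so ~([]~p & ([]p & p)) is true.
  At d: []~p is false, []p & p is false, so []~p & ([]p & p) is false.
    At d: []~p requires ~p at every successor {a, b, c}.
      ~p fails at a, so []~p is false at d.
    At d: []p is false, p is true, so []p & p is false.
      At d: []p requires p at every successor {a, b, c}.
        p fails at b, so []p is false at d.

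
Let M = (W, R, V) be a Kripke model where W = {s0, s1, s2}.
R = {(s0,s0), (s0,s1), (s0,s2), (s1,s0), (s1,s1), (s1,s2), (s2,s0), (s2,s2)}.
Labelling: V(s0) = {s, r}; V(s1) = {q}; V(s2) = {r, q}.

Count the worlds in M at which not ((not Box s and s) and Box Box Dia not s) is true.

2

Let φ = not ((not Box s and s) and Box Box Dia not s). Evaluate φ at each world:
  s0 (successors {s0, s1, s2}): φ is false.
  s1 (successors {s0, s1, s2}): φ is true.
  s2 (successors {s0, s2}): φ is true.
For instance, at s1:
  At s1: (not Box s and s) and Box Box Dia not s is false, so not ((not Box s and s) and Box Box Dia not s) is true.
    At s1: not Box s and s is false, Box Box Dia not s is true, so (not Box s and s) and Box Box Dia not s is false.
      At s1: not Box s is true, s is false, so not Box s and s is false.
      At s1: Box Box Dia not s requires Box Dia not s at every successor {s0, s1, s2}.
        At s0: Box Dia not s is true.
        At s1: Box Dia not s is true.
        At s2: Box Dia not s is true.
      So Box Box Dia not s is true at s1.
Satisfying worlds: {s1, s2}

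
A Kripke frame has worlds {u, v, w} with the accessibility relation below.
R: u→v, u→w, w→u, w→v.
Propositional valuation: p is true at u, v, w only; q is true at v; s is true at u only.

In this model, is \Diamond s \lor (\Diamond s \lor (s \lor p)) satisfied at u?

Recall that \Diamond ψ holds at a world iff ψ holds at some accessible world.
At u: \Diamond s is false, \Diamond s \lor (s \lor p) is true, so \Diamond s \lor (\Diamond s \lor (s \lor p)) is true.
  At u: \Diamond s requires s at some successor in {v, w}.
    At v: s is false.
    At w: s is false.
  So \Diamond s is false at u.
  At u: \Diamond s is false, s \lor p is true, so \Diamond s \lor (s \lor p) is true.
    At u: \Diamond s requires s at some successor in {v, w}.
      At v: s is false.
      At w: s is false.
    So \Diamond s is false at u.

Yes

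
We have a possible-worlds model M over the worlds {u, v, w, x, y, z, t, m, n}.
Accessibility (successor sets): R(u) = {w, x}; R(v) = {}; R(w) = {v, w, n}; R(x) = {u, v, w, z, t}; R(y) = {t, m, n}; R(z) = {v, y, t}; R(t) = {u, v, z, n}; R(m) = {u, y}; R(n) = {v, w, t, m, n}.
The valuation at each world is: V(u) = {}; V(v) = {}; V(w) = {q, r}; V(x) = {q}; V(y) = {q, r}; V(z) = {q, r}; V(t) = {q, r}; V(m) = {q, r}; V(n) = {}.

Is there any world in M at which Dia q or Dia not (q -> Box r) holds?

Recall that Box ψ holds at a world iff ψ holds at every accessible world, and Dia ψ holds iff ψ holds at some accessible world.
Let φ = Dia q or Dia not (q -> Box r). Evaluate φ at each world:
  u (successors {w, x}): φ is true.
  v (successors ∅): φ is false.
  w (successors {v, w, n}): φ is true.
  x (successors {u, v, w, z, t}): φ is true.
  y (successors {t, m, n}): φ is true.
  z (successors {v, y, t}): φ is true.
  t (successors {u, v, z, n}): φ is true.
  m (successors {u, y}): φ is true.
  n (successors {v, w, t, m, n}): φ is true.
Detail at u (witness):
  At u: Dia q is true, Dia not (q -> Box r) is true, so Dia q or Dia not (q -> Box r) is true.
    At u: Dia q requires q at some successor in {w, x}.
      q holds at w, so Dia q is true at u.
    At u: Dia not (q -> Box r) requires not (q -> Box r) at some successor in {w, x}.
      not (q -> Box r) holds at w, so Dia not (q -> Box r) is true at u.

Yes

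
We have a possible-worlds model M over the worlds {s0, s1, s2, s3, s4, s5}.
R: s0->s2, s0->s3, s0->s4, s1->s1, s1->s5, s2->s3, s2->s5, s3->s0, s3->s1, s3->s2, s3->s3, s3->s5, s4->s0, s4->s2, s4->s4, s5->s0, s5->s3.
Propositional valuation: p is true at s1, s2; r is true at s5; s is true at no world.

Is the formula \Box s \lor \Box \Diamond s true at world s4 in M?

At s4: \Box s is false, \Box \Diamond s is false, so \Box s \lor \Box \Diamond s is false.
  At s4: \Box s requires s at every successor {s0, s2, s4}.
    s fails at s0, so \Box s is false at s4.
  At s4: \Box \Diamond s requires \Diamond s at every successor {s0, s2, s4}.
    \Diamond s fails at s0, so \Box \Diamond s is false at s4.
      At s0: \Diamond s requires s at some successor in {s2, s3, s4}.
        At s2: s is false.
        At s3: s is false.
        At s4: s is false.
      So \Diamond s is false at s0.

No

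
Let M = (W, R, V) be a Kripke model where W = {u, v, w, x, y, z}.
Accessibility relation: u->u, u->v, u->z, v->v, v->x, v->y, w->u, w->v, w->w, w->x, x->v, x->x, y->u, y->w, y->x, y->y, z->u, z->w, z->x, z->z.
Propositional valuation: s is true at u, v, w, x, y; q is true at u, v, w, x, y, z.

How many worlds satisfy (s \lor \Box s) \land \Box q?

Recall that \Box ψ holds at a world iff ψ holds at every accessible world, and \Diamond ψ holds iff ψ holds at some accessible world.
Let φ = (s \lor \Box s) \land \Box q. Evaluate φ at each world:
  u (successors {u, v, z}): φ is true.
  v (successors {v, x, y}): φ is true.
  w (successors {u, v, w, x}): φ is true.
  x (successors {v, x}): φ is true.
  y (successors {u, w, x, y}): φ is true.
  z (successors {u, w, x, z}): φ is false.
For instance, at w:
  At w: s \lor \Box s is true, \Box q is true, so (s \lor \Box s) \land \Box q is true.
    At w: s is true, \Box s is true, so s \lor \Box s is true.
      At w: \Box s requires s at every successor {u, v, w, x}.
        At u: s is true.
        At v: s is true.
        At w: s is true.
        At x: s is true.
      So \Box s is true at w.
    At w: \Box q requires q at every successor {u, v, w, x}.
      At u: q is true.
      At v: q is true.
      At w: q is true.
      At x: q is true.
    So \Box q is true at w.
Satisfying worlds: {u, v, w, x, y}

5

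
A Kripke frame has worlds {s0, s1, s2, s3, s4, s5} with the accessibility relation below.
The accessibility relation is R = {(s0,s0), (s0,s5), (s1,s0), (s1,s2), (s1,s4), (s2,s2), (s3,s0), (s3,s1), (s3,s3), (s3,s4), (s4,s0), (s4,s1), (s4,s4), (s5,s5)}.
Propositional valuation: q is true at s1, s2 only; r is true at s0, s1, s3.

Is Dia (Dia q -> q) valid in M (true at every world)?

Yes

Recall that Dia ψ holds at a world iff ψ holds at some accessible world.
Let φ = Dia (Dia q -> q). Evaluate φ at each world:
  s0 (successors {s0, s5}): φ is true.
  s1 (successors {s0, s2, s4}): φ is true.
  s2 (successors {s2}): φ is true.
  s3 (successors {s0, s1, s3, s4}): φ is true.
  s4 (successors {s0, s1, s4}): φ is true.
  s5 (successors {s5}): φ is true.
For instance, at s2:
  At s2: Dia (Dia q -> q) requires Dia q -> q at some successor in {s2}.
    Dia q -> q holds at s2, so Dia (Dia q -> q) is true at s2.
      At s2: Dia q is true, q is true, so Dia q -> q is true.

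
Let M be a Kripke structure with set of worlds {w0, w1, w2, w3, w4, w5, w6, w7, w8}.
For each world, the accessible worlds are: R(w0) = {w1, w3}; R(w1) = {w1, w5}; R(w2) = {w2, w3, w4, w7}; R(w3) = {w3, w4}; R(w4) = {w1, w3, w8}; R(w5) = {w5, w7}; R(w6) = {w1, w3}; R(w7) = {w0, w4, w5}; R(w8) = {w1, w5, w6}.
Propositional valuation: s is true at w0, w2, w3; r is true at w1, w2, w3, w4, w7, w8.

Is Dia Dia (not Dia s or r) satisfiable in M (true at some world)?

Let φ = Dia Dia (not Dia s or r). Evaluate φ at each world:
  w0 (successors {w1, w3}): φ is true.
  w1 (successors {w1, w5}): φ is true.
  w2 (successors {w2, w3, w4, w7}): φ is true.
  w3 (successors {w3, w4}): φ is true.
  w4 (successors {w1, w3, w8}): φ is true.
  w5 (successors {w5, w7}): φ is true.
  w6 (successors {w1, w3}): φ is true.
  w7 (successors {w0, w4, w5}): φ is true.
  w8 (successors {w1, w5, w6}): φ is true.
Detail at w0 (witness):
  At w0: Dia Dia (not Dia s or r) requires Dia (not Dia s or r) at some successor in {w1, w3}.
    Dia (not Dia s or r) holds at w1, so Dia Dia (not Dia s or r) is true at w0.
      At w1: Dia (not Dia s or r) requires not Dia s or r at some successor in {w1, w5}.
        not Dia s or r holds at w1, so Dia (not Dia s or r) is true at w1.

Yes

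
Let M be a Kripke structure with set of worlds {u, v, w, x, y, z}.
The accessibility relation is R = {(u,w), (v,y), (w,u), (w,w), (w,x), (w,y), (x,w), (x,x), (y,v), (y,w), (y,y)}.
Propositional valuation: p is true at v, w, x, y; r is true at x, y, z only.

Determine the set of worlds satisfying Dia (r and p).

v, w, x, y

Let φ = Dia (r and p). Evaluate φ at each world:
  u (successors {w}): φ is false.
  v (successors {y}): φ is true.
  w (successors {u, w, x, y}): φ is true.
  x (successors {w, x}): φ is true.
  y (successors {v, w, y}): φ is true.
  z (successors ∅): φ is false.
For instance, at v:
  At v: Dia (r and p) requires r and p at some successor in {y}.
    r and p holds at y, so Dia (r and p) is true at v.
Satisfying worlds: {v, w, x, y}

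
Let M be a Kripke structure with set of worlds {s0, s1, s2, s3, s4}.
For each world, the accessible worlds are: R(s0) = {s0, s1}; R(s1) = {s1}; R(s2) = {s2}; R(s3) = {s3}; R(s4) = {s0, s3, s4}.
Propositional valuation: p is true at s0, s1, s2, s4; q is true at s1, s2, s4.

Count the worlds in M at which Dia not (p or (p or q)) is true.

2

Let φ = Dia not (p or (p or q)). Evaluate φ at each world:
  s0 (successors {s0, s1}): φ is false.
  s1 (successors {s1}): φ is false.
  s2 (successors {s2}): φ is false.
  s3 (successors {s3}): φ is true.
  s4 (successors {s0, s3, s4}): φ is true.
For instance, at s0:
  At s0: Dia not (p or (p or q)) requires not (p or (p or q)) at some successor in {s0, s1}.
    At s0: not (p or (p or q)) is false.
    At s1: not (p or (p or q)) is false.
  So Dia not (p or (p or q)) is false at s0.
Satisfying worlds: {s3, s4}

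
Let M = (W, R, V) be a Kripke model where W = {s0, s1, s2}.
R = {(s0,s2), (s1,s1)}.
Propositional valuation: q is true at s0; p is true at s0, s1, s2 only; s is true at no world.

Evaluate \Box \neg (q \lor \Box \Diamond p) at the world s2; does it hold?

Yes

Recall that \Box ψ holds at a world iff ψ holds at every accessible world, and \Diamond ψ holds iff ψ holds at some accessible world.
At s2: no accessible worlds, so \Box \neg (q \lor \Box \Diamond p) holds vacuously.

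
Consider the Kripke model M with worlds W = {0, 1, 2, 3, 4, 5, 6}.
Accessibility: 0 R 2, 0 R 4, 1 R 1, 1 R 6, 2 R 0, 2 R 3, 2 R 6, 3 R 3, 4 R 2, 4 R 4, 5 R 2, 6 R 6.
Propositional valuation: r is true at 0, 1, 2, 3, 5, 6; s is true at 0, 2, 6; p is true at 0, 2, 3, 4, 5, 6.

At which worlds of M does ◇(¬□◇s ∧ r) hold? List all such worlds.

Recall that □ψ holds at a world iff ψ holds at every accessible world, and ◇ψ holds iff ψ holds at some accessible world.
Let φ = ◇(¬□◇s ∧ r). Evaluate φ at each world:
  0 (successors {2, 4}): φ is true.
  1 (successors {1, 6}): φ is false.
  2 (successors {0, 3, 6}): φ is true.
  3 (successors {3}): φ is true.
  4 (successors {2, 4}): φ is true.
  5 (successors {2}): φ is true.
  6 (successors {6}): φ is false.
For instance, at 3:
  At 3: ◇(¬□◇s ∧ r) requires ¬□◇s ∧ r at some successor in {3}.
    ¬□◇s ∧ r holds at 3, so ◇(¬□◇s ∧ r) is true at 3.
      At 3: ¬□◇s is true, r is true, so ¬□◇s ∧ r is true.
Satisfying worlds: {0, 2, 3, 4, 5}

0, 2, 3, 4, 5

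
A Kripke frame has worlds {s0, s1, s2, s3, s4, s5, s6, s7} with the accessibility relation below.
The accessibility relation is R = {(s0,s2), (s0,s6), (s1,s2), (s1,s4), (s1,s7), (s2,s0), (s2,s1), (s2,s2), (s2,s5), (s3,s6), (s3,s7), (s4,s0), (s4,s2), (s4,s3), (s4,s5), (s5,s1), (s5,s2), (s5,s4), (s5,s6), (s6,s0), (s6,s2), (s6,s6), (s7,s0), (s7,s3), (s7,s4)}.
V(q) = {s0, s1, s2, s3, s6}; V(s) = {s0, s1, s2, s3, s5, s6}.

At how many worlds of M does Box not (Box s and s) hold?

Let φ = Box not (Box s and s). Evaluate φ at each world:
  s0 (successors {s2, s6}): φ is false.
  s1 (successors {s2, s4, s7}): φ is false.
  s2 (successors {s0, s1, s2, s5}): φ is false.
  s3 (successors {s6, s7}): φ is false.
  s4 (successors {s0, s2, s3, s5}): φ is false.
  s5 (successors {s1, s2, s4, s6}): φ is false.
  s6 (successors {s0, s2, s6}): φ is false.
  s7 (successors {s0, s3, s4}): φ is false.
For instance, at s5:
  At s5: Box not (Box s and s) requires not (Box s and s) at every successor {s1, s2, s4, s6}.
    not (Box s and s) fails at s2, so Box not (Box s and s) is false at s5.
      At s2: Box s and s is true, so not (Box s and s) is false.
Satisfying worlds: none.

0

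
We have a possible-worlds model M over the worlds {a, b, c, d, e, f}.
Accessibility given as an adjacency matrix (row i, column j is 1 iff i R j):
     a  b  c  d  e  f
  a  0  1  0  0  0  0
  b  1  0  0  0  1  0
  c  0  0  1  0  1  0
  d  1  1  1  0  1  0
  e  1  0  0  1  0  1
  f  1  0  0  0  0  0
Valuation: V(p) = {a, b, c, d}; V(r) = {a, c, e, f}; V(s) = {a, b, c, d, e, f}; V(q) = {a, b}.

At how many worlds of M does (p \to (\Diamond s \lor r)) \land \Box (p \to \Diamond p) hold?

Let φ = (p \to (\Diamond s \lor r)) \land \Box (p \to \Diamond p). Evaluate φ at each world:
  a (successors {b}): φ is true.
  b (successors {a, e}): φ is true.
  c (successors {c, e}): φ is true.
  d (successors {a, b, c, e}): φ is true.
  e (successors {a, d, f}): φ is true.
  f (successors {a}): φ is true.
For instance, at a:
  At a: p \to (\Diamond s \lor r) is true, \Box (p \to \Diamond p) is true, so (p \to (\Diamond s \lor r)) \land \Box (p \to \Diamond p) is true.
    At a: p is true, \Diamond s \lor r is true, so p \to (\Diamond s \lor r) is true.
      At a: \Diamond s is true, r is true, so \Diamond s \lor r is true.
    At a: \Box (p \to \Diamond p) requires p \to \Diamond p at every successor {b}.
      At b: p \to \Diamond p is true.
    So \Box (p \to \Diamond p) is true at a.
Satisfying worlds: {a, b, c, d, e, f}

6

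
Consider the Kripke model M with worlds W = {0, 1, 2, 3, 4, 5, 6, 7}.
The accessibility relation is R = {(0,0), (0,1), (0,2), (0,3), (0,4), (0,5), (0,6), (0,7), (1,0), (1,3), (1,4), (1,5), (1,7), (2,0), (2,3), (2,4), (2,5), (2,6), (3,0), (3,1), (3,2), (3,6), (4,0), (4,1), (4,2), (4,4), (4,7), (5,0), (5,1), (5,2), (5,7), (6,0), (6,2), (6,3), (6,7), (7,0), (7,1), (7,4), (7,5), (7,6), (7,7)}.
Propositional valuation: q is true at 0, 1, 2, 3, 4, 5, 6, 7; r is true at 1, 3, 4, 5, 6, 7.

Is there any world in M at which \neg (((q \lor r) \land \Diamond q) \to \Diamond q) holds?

No

Let φ = \neg (((q \lor r) \land \Diamond q) \to \Diamond q). Evaluate φ at each world:
  0 (successors {0, 1, 2, 3, 4, 5, 6, 7}): φ is false.
  1 (successors {0, 3, 4, 5, 7}): φ is false.
  2 (successors {0, 3, 4, 5, 6}): φ is false.
  3 (successors {0, 1, 2, 6}): φ is false.
  4 (successors {0, 1, 2, 4, 7}): φ is false.
  5 (successors {0, 1, 2, 7}): φ is false.
  6 (successors {0, 2, 3, 7}): φ is false.
  7 (successors {0, 1, 4, 5, 6, 7}): φ is false.
For instance, at 6:
  At 6: ((q \lor r) \land \Diamond q) \to \Diamond q is true, so \neg (((q \lor r) \land \Diamond q) \to \Diamond q) is false.
    At 6: (q \lor r) \land \Diamond q is true, \Diamond q is true, so ((q \lor r) \land \Diamond q) \to \Diamond q is true.
      At 6: q \lor r is true, \Diamond q is true, so (q \lor r) \land \Diamond q is true.
      At 6: \Diamond q requires q at some successor in {0, 2, 3, 7}.
        q holds at 0, so \Diamond q is true at 6.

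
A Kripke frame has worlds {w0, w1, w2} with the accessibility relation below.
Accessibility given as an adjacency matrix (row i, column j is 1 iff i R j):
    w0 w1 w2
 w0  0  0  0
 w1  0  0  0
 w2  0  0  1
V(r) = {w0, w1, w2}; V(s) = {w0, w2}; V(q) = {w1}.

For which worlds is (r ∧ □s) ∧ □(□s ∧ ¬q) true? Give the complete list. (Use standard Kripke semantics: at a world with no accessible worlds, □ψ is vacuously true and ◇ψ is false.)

Recall that □ψ holds at a world iff ψ holds at every accessible world, and ◇ψ holds iff ψ holds at some accessible world.
Let φ = (r ∧ □s) ∧ □(□s ∧ ¬q). Evaluate φ at each world:
  w0 (successors ∅): φ is true.
  w1 (successors ∅): φ is true.
  w2 (successors {w2}): φ is true.
For instance, at w2:
  At w2: r ∧ □s is true, □(□s ∧ ¬q) is true, so (r ∧ □s) ∧ □(□s ∧ ¬q) is true.
    At w2: r is true, □s is true, so r ∧ □s is true.
      At w2: □s requires s at every successor {w2}.
        At w2: s is true.
      So □s is true at w2.
    At w2: □(□s ∧ ¬q) requires □s ∧ ¬q at every successor {w2}.
      At w2: □s ∧ ¬q is true.
    So □(□s ∧ ¬q) is true at w2.
Satisfying worlds: {w0, w1, w2}

w0, w1, w2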